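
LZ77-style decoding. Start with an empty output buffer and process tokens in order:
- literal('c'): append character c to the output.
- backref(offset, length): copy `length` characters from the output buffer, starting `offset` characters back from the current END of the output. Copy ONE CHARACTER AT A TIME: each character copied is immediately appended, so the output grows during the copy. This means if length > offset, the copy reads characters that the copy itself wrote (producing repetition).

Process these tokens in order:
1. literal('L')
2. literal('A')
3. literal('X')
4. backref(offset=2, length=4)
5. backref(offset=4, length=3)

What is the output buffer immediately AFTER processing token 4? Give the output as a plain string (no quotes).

Token 1: literal('L'). Output: "L"
Token 2: literal('A'). Output: "LA"
Token 3: literal('X'). Output: "LAX"
Token 4: backref(off=2, len=4) (overlapping!). Copied 'AXAX' from pos 1. Output: "LAXAXAX"

Answer: LAXAXAX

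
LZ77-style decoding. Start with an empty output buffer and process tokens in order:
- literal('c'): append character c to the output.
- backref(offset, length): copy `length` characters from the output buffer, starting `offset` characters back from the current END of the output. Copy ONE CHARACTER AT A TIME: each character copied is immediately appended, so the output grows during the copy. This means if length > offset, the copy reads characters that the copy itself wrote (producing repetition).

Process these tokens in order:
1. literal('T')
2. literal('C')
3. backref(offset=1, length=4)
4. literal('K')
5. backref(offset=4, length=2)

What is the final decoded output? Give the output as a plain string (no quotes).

Answer: TCCCCCKCC

Derivation:
Token 1: literal('T'). Output: "T"
Token 2: literal('C'). Output: "TC"
Token 3: backref(off=1, len=4) (overlapping!). Copied 'CCCC' from pos 1. Output: "TCCCCC"
Token 4: literal('K'). Output: "TCCCCCK"
Token 5: backref(off=4, len=2). Copied 'CC' from pos 3. Output: "TCCCCCKCC"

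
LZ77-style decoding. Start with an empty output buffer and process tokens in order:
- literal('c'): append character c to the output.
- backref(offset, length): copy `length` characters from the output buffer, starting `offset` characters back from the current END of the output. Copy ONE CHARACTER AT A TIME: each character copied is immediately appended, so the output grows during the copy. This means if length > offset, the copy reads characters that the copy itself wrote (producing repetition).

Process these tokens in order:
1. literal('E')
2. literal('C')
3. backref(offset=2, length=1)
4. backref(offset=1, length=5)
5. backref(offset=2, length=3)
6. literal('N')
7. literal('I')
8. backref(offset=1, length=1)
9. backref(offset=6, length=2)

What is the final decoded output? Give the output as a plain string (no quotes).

Token 1: literal('E'). Output: "E"
Token 2: literal('C'). Output: "EC"
Token 3: backref(off=2, len=1). Copied 'E' from pos 0. Output: "ECE"
Token 4: backref(off=1, len=5) (overlapping!). Copied 'EEEEE' from pos 2. Output: "ECEEEEEE"
Token 5: backref(off=2, len=3) (overlapping!). Copied 'EEE' from pos 6. Output: "ECEEEEEEEEE"
Token 6: literal('N'). Output: "ECEEEEEEEEEN"
Token 7: literal('I'). Output: "ECEEEEEEEEENI"
Token 8: backref(off=1, len=1). Copied 'I' from pos 12. Output: "ECEEEEEEEEENII"
Token 9: backref(off=6, len=2). Copied 'EE' from pos 8. Output: "ECEEEEEEEEENIIEE"

Answer: ECEEEEEEEEENIIEE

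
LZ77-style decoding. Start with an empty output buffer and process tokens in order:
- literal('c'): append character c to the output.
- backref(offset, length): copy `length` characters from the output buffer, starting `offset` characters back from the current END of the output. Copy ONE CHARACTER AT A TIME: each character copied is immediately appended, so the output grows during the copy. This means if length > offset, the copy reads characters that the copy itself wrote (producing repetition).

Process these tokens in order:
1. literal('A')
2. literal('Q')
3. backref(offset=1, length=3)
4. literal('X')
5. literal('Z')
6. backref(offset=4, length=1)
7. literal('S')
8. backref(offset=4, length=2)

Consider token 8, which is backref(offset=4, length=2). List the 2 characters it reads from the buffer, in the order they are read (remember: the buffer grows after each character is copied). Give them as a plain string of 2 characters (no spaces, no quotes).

Token 1: literal('A'). Output: "A"
Token 2: literal('Q'). Output: "AQ"
Token 3: backref(off=1, len=3) (overlapping!). Copied 'QQQ' from pos 1. Output: "AQQQQ"
Token 4: literal('X'). Output: "AQQQQX"
Token 5: literal('Z'). Output: "AQQQQXZ"
Token 6: backref(off=4, len=1). Copied 'Q' from pos 3. Output: "AQQQQXZQ"
Token 7: literal('S'). Output: "AQQQQXZQS"
Token 8: backref(off=4, len=2). Buffer before: "AQQQQXZQS" (len 9)
  byte 1: read out[5]='X', append. Buffer now: "AQQQQXZQSX"
  byte 2: read out[6]='Z', append. Buffer now: "AQQQQXZQSXZ"

Answer: XZ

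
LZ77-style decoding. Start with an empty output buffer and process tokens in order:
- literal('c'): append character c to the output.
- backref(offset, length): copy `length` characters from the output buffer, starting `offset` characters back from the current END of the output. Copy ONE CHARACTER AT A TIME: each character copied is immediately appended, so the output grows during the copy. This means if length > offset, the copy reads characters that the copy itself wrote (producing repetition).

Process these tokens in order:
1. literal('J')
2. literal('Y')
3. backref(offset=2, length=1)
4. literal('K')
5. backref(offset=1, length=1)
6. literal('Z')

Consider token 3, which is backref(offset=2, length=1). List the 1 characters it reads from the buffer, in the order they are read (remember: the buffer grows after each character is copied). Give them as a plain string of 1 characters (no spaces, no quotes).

Token 1: literal('J'). Output: "J"
Token 2: literal('Y'). Output: "JY"
Token 3: backref(off=2, len=1). Buffer before: "JY" (len 2)
  byte 1: read out[0]='J', append. Buffer now: "JYJ"

Answer: J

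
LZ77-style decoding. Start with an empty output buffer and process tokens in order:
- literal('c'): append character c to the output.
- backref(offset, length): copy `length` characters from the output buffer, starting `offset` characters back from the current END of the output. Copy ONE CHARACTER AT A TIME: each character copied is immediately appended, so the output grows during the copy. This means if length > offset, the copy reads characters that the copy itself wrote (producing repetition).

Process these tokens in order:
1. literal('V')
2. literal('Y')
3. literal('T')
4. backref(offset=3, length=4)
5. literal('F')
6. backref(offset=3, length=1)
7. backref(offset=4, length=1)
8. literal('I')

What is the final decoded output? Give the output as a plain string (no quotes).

Answer: VYTVYTVFTTI

Derivation:
Token 1: literal('V'). Output: "V"
Token 2: literal('Y'). Output: "VY"
Token 3: literal('T'). Output: "VYT"
Token 4: backref(off=3, len=4) (overlapping!). Copied 'VYTV' from pos 0. Output: "VYTVYTV"
Token 5: literal('F'). Output: "VYTVYTVF"
Token 6: backref(off=3, len=1). Copied 'T' from pos 5. Output: "VYTVYTVFT"
Token 7: backref(off=4, len=1). Copied 'T' from pos 5. Output: "VYTVYTVFTT"
Token 8: literal('I'). Output: "VYTVYTVFTTI"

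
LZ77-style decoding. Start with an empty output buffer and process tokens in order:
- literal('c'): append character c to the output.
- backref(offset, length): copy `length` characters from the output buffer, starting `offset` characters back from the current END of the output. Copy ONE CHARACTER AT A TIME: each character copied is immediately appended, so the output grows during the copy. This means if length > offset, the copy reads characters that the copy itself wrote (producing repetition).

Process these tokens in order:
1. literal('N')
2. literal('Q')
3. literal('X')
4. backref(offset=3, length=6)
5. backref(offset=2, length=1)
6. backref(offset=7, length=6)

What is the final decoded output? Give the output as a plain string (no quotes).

Answer: NQXNQXNQXQNQXNQX

Derivation:
Token 1: literal('N'). Output: "N"
Token 2: literal('Q'). Output: "NQ"
Token 3: literal('X'). Output: "NQX"
Token 4: backref(off=3, len=6) (overlapping!). Copied 'NQXNQX' from pos 0. Output: "NQXNQXNQX"
Token 5: backref(off=2, len=1). Copied 'Q' from pos 7. Output: "NQXNQXNQXQ"
Token 6: backref(off=7, len=6). Copied 'NQXNQX' from pos 3. Output: "NQXNQXNQXQNQXNQX"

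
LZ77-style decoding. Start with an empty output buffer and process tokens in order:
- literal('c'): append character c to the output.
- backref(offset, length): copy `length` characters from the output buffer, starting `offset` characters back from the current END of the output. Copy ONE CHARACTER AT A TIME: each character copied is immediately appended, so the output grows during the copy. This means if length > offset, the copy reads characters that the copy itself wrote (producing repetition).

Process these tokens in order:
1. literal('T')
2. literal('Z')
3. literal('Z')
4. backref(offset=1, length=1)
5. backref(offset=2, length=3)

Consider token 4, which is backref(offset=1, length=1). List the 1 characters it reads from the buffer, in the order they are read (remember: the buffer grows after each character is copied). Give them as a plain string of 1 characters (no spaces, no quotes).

Answer: Z

Derivation:
Token 1: literal('T'). Output: "T"
Token 2: literal('Z'). Output: "TZ"
Token 3: literal('Z'). Output: "TZZ"
Token 4: backref(off=1, len=1). Buffer before: "TZZ" (len 3)
  byte 1: read out[2]='Z', append. Buffer now: "TZZZ"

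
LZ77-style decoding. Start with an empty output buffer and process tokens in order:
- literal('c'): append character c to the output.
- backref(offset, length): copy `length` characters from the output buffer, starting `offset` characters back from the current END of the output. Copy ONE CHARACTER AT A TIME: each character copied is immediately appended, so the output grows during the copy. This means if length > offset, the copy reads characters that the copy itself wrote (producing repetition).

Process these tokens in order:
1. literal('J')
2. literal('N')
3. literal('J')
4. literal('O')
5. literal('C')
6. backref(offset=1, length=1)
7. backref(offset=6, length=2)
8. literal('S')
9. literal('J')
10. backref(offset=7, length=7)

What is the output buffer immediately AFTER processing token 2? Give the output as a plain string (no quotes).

Answer: JN

Derivation:
Token 1: literal('J'). Output: "J"
Token 2: literal('N'). Output: "JN"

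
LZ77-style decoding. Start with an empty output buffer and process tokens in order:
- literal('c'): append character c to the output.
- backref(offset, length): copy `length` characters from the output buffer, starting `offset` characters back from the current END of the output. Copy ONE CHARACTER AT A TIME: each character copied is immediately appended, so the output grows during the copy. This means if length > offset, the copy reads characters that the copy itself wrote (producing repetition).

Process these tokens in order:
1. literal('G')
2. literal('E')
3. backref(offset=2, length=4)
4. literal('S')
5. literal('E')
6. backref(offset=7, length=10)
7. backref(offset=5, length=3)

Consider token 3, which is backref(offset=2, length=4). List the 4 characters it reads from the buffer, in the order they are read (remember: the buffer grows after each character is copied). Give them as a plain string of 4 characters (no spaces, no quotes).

Answer: GEGE

Derivation:
Token 1: literal('G'). Output: "G"
Token 2: literal('E'). Output: "GE"
Token 3: backref(off=2, len=4). Buffer before: "GE" (len 2)
  byte 1: read out[0]='G', append. Buffer now: "GEG"
  byte 2: read out[1]='E', append. Buffer now: "GEGE"
  byte 3: read out[2]='G', append. Buffer now: "GEGEG"
  byte 4: read out[3]='E', append. Buffer now: "GEGEGE"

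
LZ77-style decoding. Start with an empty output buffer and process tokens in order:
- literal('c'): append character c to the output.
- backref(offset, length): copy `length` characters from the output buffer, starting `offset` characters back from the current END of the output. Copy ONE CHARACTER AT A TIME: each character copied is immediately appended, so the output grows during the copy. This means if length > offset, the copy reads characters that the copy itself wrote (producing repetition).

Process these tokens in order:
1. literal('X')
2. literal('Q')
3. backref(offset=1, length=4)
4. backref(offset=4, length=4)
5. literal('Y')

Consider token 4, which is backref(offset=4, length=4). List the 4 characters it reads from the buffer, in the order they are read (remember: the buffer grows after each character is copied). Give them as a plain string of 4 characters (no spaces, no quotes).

Token 1: literal('X'). Output: "X"
Token 2: literal('Q'). Output: "XQ"
Token 3: backref(off=1, len=4) (overlapping!). Copied 'QQQQ' from pos 1. Output: "XQQQQQ"
Token 4: backref(off=4, len=4). Buffer before: "XQQQQQ" (len 6)
  byte 1: read out[2]='Q', append. Buffer now: "XQQQQQQ"
  byte 2: read out[3]='Q', append. Buffer now: "XQQQQQQQ"
  byte 3: read out[4]='Q', append. Buffer now: "XQQQQQQQQ"
  byte 4: read out[5]='Q', append. Buffer now: "XQQQQQQQQQ"

Answer: QQQQ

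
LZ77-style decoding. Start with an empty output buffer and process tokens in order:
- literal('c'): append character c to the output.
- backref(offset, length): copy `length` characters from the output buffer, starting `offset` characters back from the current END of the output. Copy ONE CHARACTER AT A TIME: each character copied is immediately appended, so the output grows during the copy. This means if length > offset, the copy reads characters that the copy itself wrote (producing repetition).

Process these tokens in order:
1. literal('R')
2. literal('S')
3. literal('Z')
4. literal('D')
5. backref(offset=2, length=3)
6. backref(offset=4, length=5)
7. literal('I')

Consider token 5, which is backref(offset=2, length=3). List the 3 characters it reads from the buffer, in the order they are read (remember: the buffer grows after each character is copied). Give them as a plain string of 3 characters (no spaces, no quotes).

Token 1: literal('R'). Output: "R"
Token 2: literal('S'). Output: "RS"
Token 3: literal('Z'). Output: "RSZ"
Token 4: literal('D'). Output: "RSZD"
Token 5: backref(off=2, len=3). Buffer before: "RSZD" (len 4)
  byte 1: read out[2]='Z', append. Buffer now: "RSZDZ"
  byte 2: read out[3]='D', append. Buffer now: "RSZDZD"
  byte 3: read out[4]='Z', append. Buffer now: "RSZDZDZ"

Answer: ZDZ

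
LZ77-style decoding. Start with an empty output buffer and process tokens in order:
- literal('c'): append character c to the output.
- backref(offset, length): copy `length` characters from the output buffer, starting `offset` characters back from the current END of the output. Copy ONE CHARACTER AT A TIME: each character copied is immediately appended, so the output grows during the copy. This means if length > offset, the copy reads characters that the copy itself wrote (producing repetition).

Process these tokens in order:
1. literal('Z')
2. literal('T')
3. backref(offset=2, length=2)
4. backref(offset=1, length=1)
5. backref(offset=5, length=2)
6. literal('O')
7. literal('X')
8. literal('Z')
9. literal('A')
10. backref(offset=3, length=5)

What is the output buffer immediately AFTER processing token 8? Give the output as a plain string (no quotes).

Answer: ZTZTTZTOXZ

Derivation:
Token 1: literal('Z'). Output: "Z"
Token 2: literal('T'). Output: "ZT"
Token 3: backref(off=2, len=2). Copied 'ZT' from pos 0. Output: "ZTZT"
Token 4: backref(off=1, len=1). Copied 'T' from pos 3. Output: "ZTZTT"
Token 5: backref(off=5, len=2). Copied 'ZT' from pos 0. Output: "ZTZTTZT"
Token 6: literal('O'). Output: "ZTZTTZTO"
Token 7: literal('X'). Output: "ZTZTTZTOX"
Token 8: literal('Z'). Output: "ZTZTTZTOXZ"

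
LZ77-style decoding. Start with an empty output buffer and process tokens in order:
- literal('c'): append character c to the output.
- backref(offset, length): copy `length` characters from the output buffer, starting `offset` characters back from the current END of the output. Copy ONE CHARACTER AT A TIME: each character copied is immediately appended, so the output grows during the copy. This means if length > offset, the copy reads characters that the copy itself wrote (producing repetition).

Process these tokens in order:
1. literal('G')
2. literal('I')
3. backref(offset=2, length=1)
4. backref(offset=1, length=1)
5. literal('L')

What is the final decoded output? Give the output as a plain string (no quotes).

Token 1: literal('G'). Output: "G"
Token 2: literal('I'). Output: "GI"
Token 3: backref(off=2, len=1). Copied 'G' from pos 0. Output: "GIG"
Token 4: backref(off=1, len=1). Copied 'G' from pos 2. Output: "GIGG"
Token 5: literal('L'). Output: "GIGGL"

Answer: GIGGL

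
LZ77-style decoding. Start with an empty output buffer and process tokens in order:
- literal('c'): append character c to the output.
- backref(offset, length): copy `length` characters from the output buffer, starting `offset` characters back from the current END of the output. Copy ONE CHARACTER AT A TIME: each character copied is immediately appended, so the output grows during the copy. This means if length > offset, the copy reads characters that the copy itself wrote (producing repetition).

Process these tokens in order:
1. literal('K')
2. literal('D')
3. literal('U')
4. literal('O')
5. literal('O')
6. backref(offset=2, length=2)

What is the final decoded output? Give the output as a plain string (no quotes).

Answer: KDUOOOO

Derivation:
Token 1: literal('K'). Output: "K"
Token 2: literal('D'). Output: "KD"
Token 3: literal('U'). Output: "KDU"
Token 4: literal('O'). Output: "KDUO"
Token 5: literal('O'). Output: "KDUOO"
Token 6: backref(off=2, len=2). Copied 'OO' from pos 3. Output: "KDUOOOO"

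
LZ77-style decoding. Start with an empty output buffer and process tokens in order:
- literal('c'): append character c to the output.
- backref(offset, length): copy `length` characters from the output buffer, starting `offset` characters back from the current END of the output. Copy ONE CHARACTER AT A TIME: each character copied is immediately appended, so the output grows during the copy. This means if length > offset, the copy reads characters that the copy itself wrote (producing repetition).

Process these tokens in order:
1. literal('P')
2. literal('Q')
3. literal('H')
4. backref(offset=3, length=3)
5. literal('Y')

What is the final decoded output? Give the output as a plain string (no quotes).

Answer: PQHPQHY

Derivation:
Token 1: literal('P'). Output: "P"
Token 2: literal('Q'). Output: "PQ"
Token 3: literal('H'). Output: "PQH"
Token 4: backref(off=3, len=3). Copied 'PQH' from pos 0. Output: "PQHPQH"
Token 5: literal('Y'). Output: "PQHPQHY"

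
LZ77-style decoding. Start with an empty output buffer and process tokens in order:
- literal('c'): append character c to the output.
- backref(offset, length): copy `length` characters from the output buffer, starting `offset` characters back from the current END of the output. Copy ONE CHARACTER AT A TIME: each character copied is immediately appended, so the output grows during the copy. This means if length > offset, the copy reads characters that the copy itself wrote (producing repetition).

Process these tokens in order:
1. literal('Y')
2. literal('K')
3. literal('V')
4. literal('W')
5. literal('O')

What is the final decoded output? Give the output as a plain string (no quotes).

Token 1: literal('Y'). Output: "Y"
Token 2: literal('K'). Output: "YK"
Token 3: literal('V'). Output: "YKV"
Token 4: literal('W'). Output: "YKVW"
Token 5: literal('O'). Output: "YKVWO"

Answer: YKVWO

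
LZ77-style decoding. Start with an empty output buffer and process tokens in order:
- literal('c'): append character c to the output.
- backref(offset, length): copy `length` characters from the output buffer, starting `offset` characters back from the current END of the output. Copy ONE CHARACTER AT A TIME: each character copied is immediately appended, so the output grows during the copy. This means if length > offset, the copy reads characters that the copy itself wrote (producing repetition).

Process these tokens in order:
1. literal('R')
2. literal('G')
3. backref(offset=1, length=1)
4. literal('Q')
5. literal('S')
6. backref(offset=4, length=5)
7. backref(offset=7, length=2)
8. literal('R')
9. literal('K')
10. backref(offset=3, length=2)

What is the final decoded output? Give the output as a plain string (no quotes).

Answer: RGGQSGGQSGQSRKSR

Derivation:
Token 1: literal('R'). Output: "R"
Token 2: literal('G'). Output: "RG"
Token 3: backref(off=1, len=1). Copied 'G' from pos 1. Output: "RGG"
Token 4: literal('Q'). Output: "RGGQ"
Token 5: literal('S'). Output: "RGGQS"
Token 6: backref(off=4, len=5) (overlapping!). Copied 'GGQSG' from pos 1. Output: "RGGQSGGQSG"
Token 7: backref(off=7, len=2). Copied 'QS' from pos 3. Output: "RGGQSGGQSGQS"
Token 8: literal('R'). Output: "RGGQSGGQSGQSR"
Token 9: literal('K'). Output: "RGGQSGGQSGQSRK"
Token 10: backref(off=3, len=2). Copied 'SR' from pos 11. Output: "RGGQSGGQSGQSRKSR"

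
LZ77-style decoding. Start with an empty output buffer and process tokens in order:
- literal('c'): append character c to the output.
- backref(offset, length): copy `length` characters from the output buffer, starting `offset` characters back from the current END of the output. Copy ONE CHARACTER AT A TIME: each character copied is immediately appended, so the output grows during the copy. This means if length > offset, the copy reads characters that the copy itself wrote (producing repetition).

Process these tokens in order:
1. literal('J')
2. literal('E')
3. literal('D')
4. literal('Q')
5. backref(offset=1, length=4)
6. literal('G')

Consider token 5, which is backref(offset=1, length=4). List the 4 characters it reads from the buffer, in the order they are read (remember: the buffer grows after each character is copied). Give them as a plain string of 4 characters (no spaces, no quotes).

Answer: QQQQ

Derivation:
Token 1: literal('J'). Output: "J"
Token 2: literal('E'). Output: "JE"
Token 3: literal('D'). Output: "JED"
Token 4: literal('Q'). Output: "JEDQ"
Token 5: backref(off=1, len=4). Buffer before: "JEDQ" (len 4)
  byte 1: read out[3]='Q', append. Buffer now: "JEDQQ"
  byte 2: read out[4]='Q', append. Buffer now: "JEDQQQ"
  byte 3: read out[5]='Q', append. Buffer now: "JEDQQQQ"
  byte 4: read out[6]='Q', append. Buffer now: "JEDQQQQQ"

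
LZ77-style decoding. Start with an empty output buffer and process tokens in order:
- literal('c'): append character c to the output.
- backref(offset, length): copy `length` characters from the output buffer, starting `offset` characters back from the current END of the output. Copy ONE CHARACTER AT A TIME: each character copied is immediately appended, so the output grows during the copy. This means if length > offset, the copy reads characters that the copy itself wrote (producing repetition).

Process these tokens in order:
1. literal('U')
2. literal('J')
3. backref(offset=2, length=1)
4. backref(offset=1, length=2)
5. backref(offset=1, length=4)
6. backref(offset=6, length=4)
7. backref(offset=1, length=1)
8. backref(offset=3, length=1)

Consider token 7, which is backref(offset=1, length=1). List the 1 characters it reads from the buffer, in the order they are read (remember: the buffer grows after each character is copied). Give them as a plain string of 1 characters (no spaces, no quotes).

Answer: U

Derivation:
Token 1: literal('U'). Output: "U"
Token 2: literal('J'). Output: "UJ"
Token 3: backref(off=2, len=1). Copied 'U' from pos 0. Output: "UJU"
Token 4: backref(off=1, len=2) (overlapping!). Copied 'UU' from pos 2. Output: "UJUUU"
Token 5: backref(off=1, len=4) (overlapping!). Copied 'UUUU' from pos 4. Output: "UJUUUUUUU"
Token 6: backref(off=6, len=4). Copied 'UUUU' from pos 3. Output: "UJUUUUUUUUUUU"
Token 7: backref(off=1, len=1). Buffer before: "UJUUUUUUUUUUU" (len 13)
  byte 1: read out[12]='U', append. Buffer now: "UJUUUUUUUUUUUU"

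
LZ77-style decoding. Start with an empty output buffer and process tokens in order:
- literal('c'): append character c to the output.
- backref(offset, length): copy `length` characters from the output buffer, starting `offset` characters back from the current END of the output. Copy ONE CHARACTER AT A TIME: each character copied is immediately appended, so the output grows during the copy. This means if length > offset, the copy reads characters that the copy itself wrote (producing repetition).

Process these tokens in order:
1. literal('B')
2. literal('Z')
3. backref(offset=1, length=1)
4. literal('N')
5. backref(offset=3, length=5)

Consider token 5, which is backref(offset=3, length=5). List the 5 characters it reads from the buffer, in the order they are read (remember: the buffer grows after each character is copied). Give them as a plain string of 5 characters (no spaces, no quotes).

Answer: ZZNZZ

Derivation:
Token 1: literal('B'). Output: "B"
Token 2: literal('Z'). Output: "BZ"
Token 3: backref(off=1, len=1). Copied 'Z' from pos 1. Output: "BZZ"
Token 4: literal('N'). Output: "BZZN"
Token 5: backref(off=3, len=5). Buffer before: "BZZN" (len 4)
  byte 1: read out[1]='Z', append. Buffer now: "BZZNZ"
  byte 2: read out[2]='Z', append. Buffer now: "BZZNZZ"
  byte 3: read out[3]='N', append. Buffer now: "BZZNZZN"
  byte 4: read out[4]='Z', append. Buffer now: "BZZNZZNZ"
  byte 5: read out[5]='Z', append. Buffer now: "BZZNZZNZZ"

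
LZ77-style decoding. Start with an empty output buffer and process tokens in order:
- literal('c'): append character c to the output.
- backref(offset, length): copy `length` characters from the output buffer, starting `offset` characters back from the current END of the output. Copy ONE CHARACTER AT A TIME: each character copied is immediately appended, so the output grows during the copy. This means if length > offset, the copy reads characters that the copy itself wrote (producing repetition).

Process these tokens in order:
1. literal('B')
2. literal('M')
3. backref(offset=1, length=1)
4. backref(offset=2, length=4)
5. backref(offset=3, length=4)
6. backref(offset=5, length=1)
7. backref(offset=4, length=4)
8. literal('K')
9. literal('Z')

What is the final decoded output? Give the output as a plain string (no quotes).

Token 1: literal('B'). Output: "B"
Token 2: literal('M'). Output: "BM"
Token 3: backref(off=1, len=1). Copied 'M' from pos 1. Output: "BMM"
Token 4: backref(off=2, len=4) (overlapping!). Copied 'MMMM' from pos 1. Output: "BMMMMMM"
Token 5: backref(off=3, len=4) (overlapping!). Copied 'MMMM' from pos 4. Output: "BMMMMMMMMMM"
Token 6: backref(off=5, len=1). Copied 'M' from pos 6. Output: "BMMMMMMMMMMM"
Token 7: backref(off=4, len=4). Copied 'MMMM' from pos 8. Output: "BMMMMMMMMMMMMMMM"
Token 8: literal('K'). Output: "BMMMMMMMMMMMMMMMK"
Token 9: literal('Z'). Output: "BMMMMMMMMMMMMMMMKZ"

Answer: BMMMMMMMMMMMMMMMKZ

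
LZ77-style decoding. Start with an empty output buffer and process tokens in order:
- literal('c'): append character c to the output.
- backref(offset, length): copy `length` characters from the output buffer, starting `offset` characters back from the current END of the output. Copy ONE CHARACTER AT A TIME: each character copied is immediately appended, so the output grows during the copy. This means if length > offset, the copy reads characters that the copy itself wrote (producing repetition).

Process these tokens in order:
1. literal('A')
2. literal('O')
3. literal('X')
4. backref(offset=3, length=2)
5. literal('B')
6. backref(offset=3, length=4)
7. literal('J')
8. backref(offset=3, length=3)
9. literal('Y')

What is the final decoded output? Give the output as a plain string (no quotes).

Answer: AOXAOBAOBAJBAJY

Derivation:
Token 1: literal('A'). Output: "A"
Token 2: literal('O'). Output: "AO"
Token 3: literal('X'). Output: "AOX"
Token 4: backref(off=3, len=2). Copied 'AO' from pos 0. Output: "AOXAO"
Token 5: literal('B'). Output: "AOXAOB"
Token 6: backref(off=3, len=4) (overlapping!). Copied 'AOBA' from pos 3. Output: "AOXAOBAOBA"
Token 7: literal('J'). Output: "AOXAOBAOBAJ"
Token 8: backref(off=3, len=3). Copied 'BAJ' from pos 8. Output: "AOXAOBAOBAJBAJ"
Token 9: literal('Y'). Output: "AOXAOBAOBAJBAJY"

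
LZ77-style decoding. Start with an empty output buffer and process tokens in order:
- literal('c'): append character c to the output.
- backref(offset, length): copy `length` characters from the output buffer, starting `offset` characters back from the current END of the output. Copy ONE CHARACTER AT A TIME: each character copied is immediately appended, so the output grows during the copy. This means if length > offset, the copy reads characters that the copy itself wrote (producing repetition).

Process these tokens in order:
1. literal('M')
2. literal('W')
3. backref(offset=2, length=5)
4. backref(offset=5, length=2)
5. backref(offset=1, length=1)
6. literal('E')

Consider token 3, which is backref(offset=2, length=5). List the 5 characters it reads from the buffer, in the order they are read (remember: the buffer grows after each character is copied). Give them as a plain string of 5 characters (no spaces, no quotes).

Token 1: literal('M'). Output: "M"
Token 2: literal('W'). Output: "MW"
Token 3: backref(off=2, len=5). Buffer before: "MW" (len 2)
  byte 1: read out[0]='M', append. Buffer now: "MWM"
  byte 2: read out[1]='W', append. Buffer now: "MWMW"
  byte 3: read out[2]='M', append. Buffer now: "MWMWM"
  byte 4: read out[3]='W', append. Buffer now: "MWMWMW"
  byte 5: read out[4]='M', append. Buffer now: "MWMWMWM"

Answer: MWMWM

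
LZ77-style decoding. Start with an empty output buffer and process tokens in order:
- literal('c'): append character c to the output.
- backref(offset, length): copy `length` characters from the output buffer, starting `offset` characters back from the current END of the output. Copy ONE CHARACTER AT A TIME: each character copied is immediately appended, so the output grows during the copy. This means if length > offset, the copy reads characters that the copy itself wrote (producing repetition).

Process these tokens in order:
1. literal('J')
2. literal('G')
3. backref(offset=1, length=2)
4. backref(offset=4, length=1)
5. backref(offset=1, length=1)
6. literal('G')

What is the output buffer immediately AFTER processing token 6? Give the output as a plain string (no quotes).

Token 1: literal('J'). Output: "J"
Token 2: literal('G'). Output: "JG"
Token 3: backref(off=1, len=2) (overlapping!). Copied 'GG' from pos 1. Output: "JGGG"
Token 4: backref(off=4, len=1). Copied 'J' from pos 0. Output: "JGGGJ"
Token 5: backref(off=1, len=1). Copied 'J' from pos 4. Output: "JGGGJJ"
Token 6: literal('G'). Output: "JGGGJJG"

Answer: JGGGJJG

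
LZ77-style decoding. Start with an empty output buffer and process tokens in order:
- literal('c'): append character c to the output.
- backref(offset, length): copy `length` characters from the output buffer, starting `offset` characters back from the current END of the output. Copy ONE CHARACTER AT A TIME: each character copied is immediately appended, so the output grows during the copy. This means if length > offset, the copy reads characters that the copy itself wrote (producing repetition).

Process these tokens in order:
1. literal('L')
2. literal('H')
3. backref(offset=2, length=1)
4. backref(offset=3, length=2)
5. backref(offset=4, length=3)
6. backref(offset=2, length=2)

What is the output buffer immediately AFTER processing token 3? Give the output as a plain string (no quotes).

Token 1: literal('L'). Output: "L"
Token 2: literal('H'). Output: "LH"
Token 3: backref(off=2, len=1). Copied 'L' from pos 0. Output: "LHL"

Answer: LHL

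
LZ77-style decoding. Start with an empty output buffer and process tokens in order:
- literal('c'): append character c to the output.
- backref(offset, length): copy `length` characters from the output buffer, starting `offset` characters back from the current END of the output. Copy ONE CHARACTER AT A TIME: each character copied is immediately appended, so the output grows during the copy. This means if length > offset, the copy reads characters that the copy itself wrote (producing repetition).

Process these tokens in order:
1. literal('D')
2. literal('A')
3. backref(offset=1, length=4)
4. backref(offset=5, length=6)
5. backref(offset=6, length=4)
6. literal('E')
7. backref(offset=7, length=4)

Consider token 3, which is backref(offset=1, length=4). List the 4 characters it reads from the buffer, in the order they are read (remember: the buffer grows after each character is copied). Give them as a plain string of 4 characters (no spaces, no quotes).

Answer: AAAA

Derivation:
Token 1: literal('D'). Output: "D"
Token 2: literal('A'). Output: "DA"
Token 3: backref(off=1, len=4). Buffer before: "DA" (len 2)
  byte 1: read out[1]='A', append. Buffer now: "DAA"
  byte 2: read out[2]='A', append. Buffer now: "DAAA"
  byte 3: read out[3]='A', append. Buffer now: "DAAAA"
  byte 4: read out[4]='A', append. Buffer now: "DAAAAA"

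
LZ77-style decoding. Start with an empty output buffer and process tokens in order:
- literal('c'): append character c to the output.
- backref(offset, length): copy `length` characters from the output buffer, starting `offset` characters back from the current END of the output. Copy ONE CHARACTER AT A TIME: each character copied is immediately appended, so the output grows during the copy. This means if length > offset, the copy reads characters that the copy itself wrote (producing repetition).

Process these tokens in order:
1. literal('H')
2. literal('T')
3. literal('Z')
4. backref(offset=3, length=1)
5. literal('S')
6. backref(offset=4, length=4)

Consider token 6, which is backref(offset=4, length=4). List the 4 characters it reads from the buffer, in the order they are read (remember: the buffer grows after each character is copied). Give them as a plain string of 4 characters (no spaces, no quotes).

Token 1: literal('H'). Output: "H"
Token 2: literal('T'). Output: "HT"
Token 3: literal('Z'). Output: "HTZ"
Token 4: backref(off=3, len=1). Copied 'H' from pos 0. Output: "HTZH"
Token 5: literal('S'). Output: "HTZHS"
Token 6: backref(off=4, len=4). Buffer before: "HTZHS" (len 5)
  byte 1: read out[1]='T', append. Buffer now: "HTZHST"
  byte 2: read out[2]='Z', append. Buffer now: "HTZHSTZ"
  byte 3: read out[3]='H', append. Buffer now: "HTZHSTZH"
  byte 4: read out[4]='S', append. Buffer now: "HTZHSTZHS"

Answer: TZHS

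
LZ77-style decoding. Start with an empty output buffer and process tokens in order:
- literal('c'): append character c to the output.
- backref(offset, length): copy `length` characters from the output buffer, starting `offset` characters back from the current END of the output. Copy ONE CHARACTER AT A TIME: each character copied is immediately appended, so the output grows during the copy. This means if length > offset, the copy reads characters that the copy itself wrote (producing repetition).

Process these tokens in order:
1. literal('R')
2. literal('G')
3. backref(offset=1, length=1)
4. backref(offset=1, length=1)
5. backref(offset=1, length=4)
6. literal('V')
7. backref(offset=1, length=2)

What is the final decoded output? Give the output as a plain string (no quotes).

Answer: RGGGGGGGVVV

Derivation:
Token 1: literal('R'). Output: "R"
Token 2: literal('G'). Output: "RG"
Token 3: backref(off=1, len=1). Copied 'G' from pos 1. Output: "RGG"
Token 4: backref(off=1, len=1). Copied 'G' from pos 2. Output: "RGGG"
Token 5: backref(off=1, len=4) (overlapping!). Copied 'GGGG' from pos 3. Output: "RGGGGGGG"
Token 6: literal('V'). Output: "RGGGGGGGV"
Token 7: backref(off=1, len=2) (overlapping!). Copied 'VV' from pos 8. Output: "RGGGGGGGVVV"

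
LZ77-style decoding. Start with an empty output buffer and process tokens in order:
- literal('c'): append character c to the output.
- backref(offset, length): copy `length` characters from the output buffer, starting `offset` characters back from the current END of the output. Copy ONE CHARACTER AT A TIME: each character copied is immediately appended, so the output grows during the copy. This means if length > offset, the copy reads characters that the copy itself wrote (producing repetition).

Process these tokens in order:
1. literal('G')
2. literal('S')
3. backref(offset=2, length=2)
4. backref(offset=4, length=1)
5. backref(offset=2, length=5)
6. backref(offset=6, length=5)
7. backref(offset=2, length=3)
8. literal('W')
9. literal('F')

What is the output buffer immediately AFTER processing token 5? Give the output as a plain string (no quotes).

Token 1: literal('G'). Output: "G"
Token 2: literal('S'). Output: "GS"
Token 3: backref(off=2, len=2). Copied 'GS' from pos 0. Output: "GSGS"
Token 4: backref(off=4, len=1). Copied 'G' from pos 0. Output: "GSGSG"
Token 5: backref(off=2, len=5) (overlapping!). Copied 'SGSGS' from pos 3. Output: "GSGSGSGSGS"

Answer: GSGSGSGSGS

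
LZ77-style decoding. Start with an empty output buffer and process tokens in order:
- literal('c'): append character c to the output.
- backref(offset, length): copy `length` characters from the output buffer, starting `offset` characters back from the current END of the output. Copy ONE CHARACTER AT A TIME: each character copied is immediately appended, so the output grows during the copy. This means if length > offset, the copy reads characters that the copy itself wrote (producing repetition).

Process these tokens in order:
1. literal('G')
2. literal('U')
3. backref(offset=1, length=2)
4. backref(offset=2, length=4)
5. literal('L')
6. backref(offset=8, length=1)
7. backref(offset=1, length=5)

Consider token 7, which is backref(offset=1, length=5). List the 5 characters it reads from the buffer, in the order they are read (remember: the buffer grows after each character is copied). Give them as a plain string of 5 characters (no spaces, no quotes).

Answer: UUUUU

Derivation:
Token 1: literal('G'). Output: "G"
Token 2: literal('U'). Output: "GU"
Token 3: backref(off=1, len=2) (overlapping!). Copied 'UU' from pos 1. Output: "GUUU"
Token 4: backref(off=2, len=4) (overlapping!). Copied 'UUUU' from pos 2. Output: "GUUUUUUU"
Token 5: literal('L'). Output: "GUUUUUUUL"
Token 6: backref(off=8, len=1). Copied 'U' from pos 1. Output: "GUUUUUUULU"
Token 7: backref(off=1, len=5). Buffer before: "GUUUUUUULU" (len 10)
  byte 1: read out[9]='U', append. Buffer now: "GUUUUUUULUU"
  byte 2: read out[10]='U', append. Buffer now: "GUUUUUUULUUU"
  byte 3: read out[11]='U', append. Buffer now: "GUUUUUUULUUUU"
  byte 4: read out[12]='U', append. Buffer now: "GUUUUUUULUUUUU"
  byte 5: read out[13]='U', append. Buffer now: "GUUUUUUULUUUUUU"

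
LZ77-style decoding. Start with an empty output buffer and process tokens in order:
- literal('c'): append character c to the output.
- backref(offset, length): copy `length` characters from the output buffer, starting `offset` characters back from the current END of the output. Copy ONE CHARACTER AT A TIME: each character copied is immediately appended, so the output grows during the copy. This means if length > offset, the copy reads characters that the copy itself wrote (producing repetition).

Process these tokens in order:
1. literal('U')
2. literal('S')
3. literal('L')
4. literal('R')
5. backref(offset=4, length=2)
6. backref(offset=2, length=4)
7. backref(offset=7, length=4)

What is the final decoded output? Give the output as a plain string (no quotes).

Answer: USLRUSUSUSRUSU

Derivation:
Token 1: literal('U'). Output: "U"
Token 2: literal('S'). Output: "US"
Token 3: literal('L'). Output: "USL"
Token 4: literal('R'). Output: "USLR"
Token 5: backref(off=4, len=2). Copied 'US' from pos 0. Output: "USLRUS"
Token 6: backref(off=2, len=4) (overlapping!). Copied 'USUS' from pos 4. Output: "USLRUSUSUS"
Token 7: backref(off=7, len=4). Copied 'RUSU' from pos 3. Output: "USLRUSUSUSRUSU"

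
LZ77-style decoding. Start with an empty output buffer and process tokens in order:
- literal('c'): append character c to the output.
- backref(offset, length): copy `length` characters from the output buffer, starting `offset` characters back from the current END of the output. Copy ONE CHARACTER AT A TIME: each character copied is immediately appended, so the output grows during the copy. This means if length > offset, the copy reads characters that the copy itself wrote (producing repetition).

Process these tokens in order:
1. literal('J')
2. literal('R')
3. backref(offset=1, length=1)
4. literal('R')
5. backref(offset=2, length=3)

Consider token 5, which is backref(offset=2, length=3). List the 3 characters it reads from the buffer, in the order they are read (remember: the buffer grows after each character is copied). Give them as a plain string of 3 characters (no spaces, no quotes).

Token 1: literal('J'). Output: "J"
Token 2: literal('R'). Output: "JR"
Token 3: backref(off=1, len=1). Copied 'R' from pos 1. Output: "JRR"
Token 4: literal('R'). Output: "JRRR"
Token 5: backref(off=2, len=3). Buffer before: "JRRR" (len 4)
  byte 1: read out[2]='R', append. Buffer now: "JRRRR"
  byte 2: read out[3]='R', append. Buffer now: "JRRRRR"
  byte 3: read out[4]='R', append. Buffer now: "JRRRRRR"

Answer: RRR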